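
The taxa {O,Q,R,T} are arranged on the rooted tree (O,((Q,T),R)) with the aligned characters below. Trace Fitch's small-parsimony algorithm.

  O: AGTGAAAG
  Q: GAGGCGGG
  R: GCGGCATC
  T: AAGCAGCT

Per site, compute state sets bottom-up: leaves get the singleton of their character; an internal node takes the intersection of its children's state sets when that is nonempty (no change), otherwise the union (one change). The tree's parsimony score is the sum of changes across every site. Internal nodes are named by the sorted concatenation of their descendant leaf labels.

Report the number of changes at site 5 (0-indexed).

site 0, node QT: Q={G} ∪ T={A} → {A,G} (+1)
site 0, node QRT: QT={A,G} ∩ R={G} → {G} (+0)
site 0, node OQRT: O={A} ∪ QRT={G} → {A,G} (+1)
site 1, node QT: Q={A} ∩ T={A} → {A} (+0)
site 1, node QRT: QT={A} ∪ R={C} → {A,C} (+1)
site 1, node OQRT: O={G} ∪ QRT={A,C} → {A,C,G} (+1)
site 2, node QT: Q={G} ∩ T={G} → {G} (+0)
site 2, node QRT: QT={G} ∩ R={G} → {G} (+0)
site 2, node OQRT: O={T} ∪ QRT={G} → {G,T} (+1)
site 3, node QT: Q={G} ∪ T={C} → {C,G} (+1)
site 3, node QRT: QT={C,G} ∩ R={G} → {G} (+0)
site 3, node OQRT: O={G} ∩ QRT={G} → {G} (+0)
site 4, node QT: Q={C} ∪ T={A} → {A,C} (+1)
site 4, node QRT: QT={A,C} ∩ R={C} → {C} (+0)
site 4, node OQRT: O={A} ∪ QRT={C} → {A,C} (+1)
site 5, node QT: Q={G} ∩ T={G} → {G} (+0)
site 5, node QRT: QT={G} ∪ R={A} → {A,G} (+1)
site 5, node OQRT: O={A} ∩ QRT={A,G} → {A} (+0)
site 6, node QT: Q={G} ∪ T={C} → {C,G} (+1)
site 6, node QRT: QT={C,G} ∪ R={T} → {C,G,T} (+1)
site 6, node OQRT: O={A} ∪ QRT={C,G,T} → {A,C,G,T} (+1)
site 7, node QT: Q={G} ∪ T={T} → {G,T} (+1)
site 7, node QRT: QT={G,T} ∪ R={C} → {C,G,T} (+1)
site 7, node OQRT: O={G} ∩ QRT={C,G,T} → {G} (+0)
per-site changes: [2, 2, 1, 1, 2, 1, 3, 2]; total = 14

1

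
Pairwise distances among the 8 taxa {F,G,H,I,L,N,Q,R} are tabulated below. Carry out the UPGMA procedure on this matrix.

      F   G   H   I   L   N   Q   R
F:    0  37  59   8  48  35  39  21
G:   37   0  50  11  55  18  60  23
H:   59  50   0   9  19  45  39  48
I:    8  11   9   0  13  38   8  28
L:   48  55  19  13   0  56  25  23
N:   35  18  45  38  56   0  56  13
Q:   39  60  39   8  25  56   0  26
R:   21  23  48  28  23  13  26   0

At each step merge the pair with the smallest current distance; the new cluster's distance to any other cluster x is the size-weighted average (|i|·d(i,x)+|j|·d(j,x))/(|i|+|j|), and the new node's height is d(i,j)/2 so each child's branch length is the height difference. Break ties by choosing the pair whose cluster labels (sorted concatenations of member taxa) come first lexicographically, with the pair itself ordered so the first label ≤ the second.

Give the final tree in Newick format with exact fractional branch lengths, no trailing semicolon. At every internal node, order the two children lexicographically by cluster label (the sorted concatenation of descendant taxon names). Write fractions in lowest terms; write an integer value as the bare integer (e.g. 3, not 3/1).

((((F:4,I:4):31/4,Q:47/4):13/3,(H:19/2,L:19/2):79/12):71/20,(G:41/4,(N:13/2,R:13/2):15/4):563/60)

1. join F+I (d=8) ⇒ FI; edges |F|=4, |I|=4
  updated: d(FI,G)=24, d(FI,H)=34, d(FI,L)=61/2, d(FI,N)=73/2, d(FI,Q)=47/2, d(FI,R)=49/2
2. join N+R (d=13) ⇒ NR; edges |N|=13/2, |R|=13/2
  updated: d(FI,NR)=61/2, d(G,NR)=41/2, d(H,NR)=93/2, d(L,NR)=79/2, d(NR,Q)=41
3. join H+L (d=19) ⇒ HL; edges |H|=19/2, |L|=19/2
  updated: d(FI,HL)=129/4, d(G,HL)=105/2, d(HL,NR)=43, d(HL,Q)=32
4. join G+NR (d=41/2) ⇒ GNR; edges |G|=41/4, |NR|=15/4
  updated: d(FI,GNR)=85/3, d(GNR,HL)=277/6, d(GNR,Q)=142/3
5. join FI+Q (d=47/2) ⇒ FIQ; edges |FI|=31/4, |Q|=47/4
  updated: d(FIQ,GNR)=104/3, d(FIQ,HL)=193/6
6. join FIQ+HL (d=193/6) ⇒ FHILQ; edges |FIQ|=13/3, |HL|=79/12
  updated: d(FHILQ,GNR)=589/15
7. join FHILQ+GNR (d=589/15) ⇒ FGHILNQR; edges |FHILQ|=71/20, |GNR|=563/60
final tree: ((((F:4,I:4):31/4,Q:47/4):13/3,(H:19/2,L:19/2):79/12):71/20,(G:41/4,(N:13/2,R:13/2):15/4):563/60)
total length: 1947/20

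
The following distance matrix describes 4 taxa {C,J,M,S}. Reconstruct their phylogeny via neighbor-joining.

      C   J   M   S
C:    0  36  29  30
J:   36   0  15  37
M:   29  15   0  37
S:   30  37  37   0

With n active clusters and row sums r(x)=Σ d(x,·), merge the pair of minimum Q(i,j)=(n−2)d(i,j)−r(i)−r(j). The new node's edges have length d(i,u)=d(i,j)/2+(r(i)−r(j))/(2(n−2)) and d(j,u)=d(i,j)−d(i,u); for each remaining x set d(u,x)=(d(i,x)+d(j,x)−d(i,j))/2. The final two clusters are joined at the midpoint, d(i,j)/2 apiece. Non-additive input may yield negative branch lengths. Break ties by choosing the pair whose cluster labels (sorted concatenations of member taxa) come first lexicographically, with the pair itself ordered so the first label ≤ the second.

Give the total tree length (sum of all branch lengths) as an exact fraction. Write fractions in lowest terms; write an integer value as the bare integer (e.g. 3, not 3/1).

229/4

iteration 1: select C,S (d=30, Q=-139); attach at lengths (51/4, 69/4); label the merged cluster CS
  updated: d(CS,J)=43/2, d(CS,M)=18
iteration 2: select CS,J (d=43/2, Q=-109/2); attach at lengths (49/4, 37/4); label the merged cluster CJS
  updated: d(CJS,M)=23/4
iteration 3: select CJS,M (d=23/4); attach at lengths (23/8, 23/8); label the merged cluster CJMS
final tree: (((C:51/4,S:69/4):49/4,J:37/4):23/8,M:23/8)
total length: 229/4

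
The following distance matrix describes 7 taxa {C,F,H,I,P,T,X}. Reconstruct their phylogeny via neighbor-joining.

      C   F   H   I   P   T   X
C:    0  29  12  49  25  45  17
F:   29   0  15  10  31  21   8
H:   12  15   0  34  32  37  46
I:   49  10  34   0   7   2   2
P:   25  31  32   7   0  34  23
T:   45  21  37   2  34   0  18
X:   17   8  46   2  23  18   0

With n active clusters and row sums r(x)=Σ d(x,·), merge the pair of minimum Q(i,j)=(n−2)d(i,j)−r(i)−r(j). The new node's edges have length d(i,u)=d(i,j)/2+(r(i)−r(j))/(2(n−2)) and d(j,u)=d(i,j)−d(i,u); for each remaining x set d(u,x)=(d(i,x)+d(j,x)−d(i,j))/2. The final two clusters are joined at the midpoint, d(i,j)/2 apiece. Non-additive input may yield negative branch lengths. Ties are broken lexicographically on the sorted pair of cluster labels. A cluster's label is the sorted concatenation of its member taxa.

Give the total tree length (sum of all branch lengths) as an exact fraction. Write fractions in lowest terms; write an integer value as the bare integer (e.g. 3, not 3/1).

1917/32

iteration 1: select C,H (d=12, Q=-293); attach at lengths (61/10, 59/10); label the merged cluster CH
  updated: d(CH,F)=16, d(CH,I)=71/2, d(CH,P)=45/2, d(CH,T)=35, d(CH,X)=51/2
iteration 2: select CH,P (d=45/2, Q=-162); attach at lengths (107/8, 73/8); label the merged cluster CHP
  updated: d(CHP,F)=49/4, d(CHP,I)=10, d(CHP,T)=93/4, d(CHP,X)=13
iteration 3: select I,T (d=2, Q=-329/4); attach at lengths (-137/24, 185/24); label the merged cluster IT
  updated: d(CHP,IT)=125/8, d(F,IT)=29/2, d(IT,X)=9
iteration 4: select CHP,F (d=49/4, Q=-409/8); attach at lengths (245/32, 147/32); label the merged cluster CFHP
  updated: d(CFHP,IT)=143/16, d(CFHP,X)=35/8
iteration 5: select CFHP,IT (d=143/16, Q=-357/16); attach at lengths (69/32, 217/32); label the merged cluster CFHIPT
  updated: d(CFHIPT,X)=71/32
iteration 6: select CFHIPT,X (d=71/32); attach at lengths (71/64, 71/64); label the merged cluster CFHIPTX
final tree: (((((C:61/10,H:59/10):107/8,P:73/8):245/32,F:147/32):69/32,(I:-137/24,T:185/24):217/32):71/64,X:71/64)
total length: 1917/32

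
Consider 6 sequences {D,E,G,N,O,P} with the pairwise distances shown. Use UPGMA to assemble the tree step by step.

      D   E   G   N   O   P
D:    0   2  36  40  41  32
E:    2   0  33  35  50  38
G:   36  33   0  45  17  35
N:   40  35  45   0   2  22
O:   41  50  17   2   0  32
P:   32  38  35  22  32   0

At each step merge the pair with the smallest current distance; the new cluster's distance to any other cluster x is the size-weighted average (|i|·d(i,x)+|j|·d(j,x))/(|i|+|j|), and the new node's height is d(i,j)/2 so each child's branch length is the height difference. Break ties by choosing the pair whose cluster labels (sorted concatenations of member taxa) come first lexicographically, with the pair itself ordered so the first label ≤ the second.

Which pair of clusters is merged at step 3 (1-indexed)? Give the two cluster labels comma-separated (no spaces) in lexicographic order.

NO,P

step 1: merge (D,E) at d=2; branch lengths D→1, E→1; new cluster DE
  updated: d(DE,G)=69/2, d(DE,N)=75/2, d(DE,O)=91/2, d(DE,P)=35
step 2: merge (N,O) at d=2; branch lengths N→1, O→1; new cluster NO
  updated: d(DE,NO)=83/2, d(G,NO)=31, d(NO,P)=27
step 3: merge (NO,P) at d=27; branch lengths NO→25/2, P→27/2; new cluster NOP
  updated: d(DE,NOP)=118/3, d(G,NOP)=97/3
step 4: merge (G,NOP) at d=97/3; branch lengths G→97/6, NOP→8/3; new cluster GNOP
  updated: d(DE,GNOP)=305/8
step 5: merge (DE,GNOP) at d=305/8; branch lengths DE→289/16, GNOP→139/48; new cluster DEGNOP
final tree: ((D:1,E:1):289/16,(G:97/6,((N:1,O:1):25/2,P:27/2):8/3):139/48)
total length: 1675/24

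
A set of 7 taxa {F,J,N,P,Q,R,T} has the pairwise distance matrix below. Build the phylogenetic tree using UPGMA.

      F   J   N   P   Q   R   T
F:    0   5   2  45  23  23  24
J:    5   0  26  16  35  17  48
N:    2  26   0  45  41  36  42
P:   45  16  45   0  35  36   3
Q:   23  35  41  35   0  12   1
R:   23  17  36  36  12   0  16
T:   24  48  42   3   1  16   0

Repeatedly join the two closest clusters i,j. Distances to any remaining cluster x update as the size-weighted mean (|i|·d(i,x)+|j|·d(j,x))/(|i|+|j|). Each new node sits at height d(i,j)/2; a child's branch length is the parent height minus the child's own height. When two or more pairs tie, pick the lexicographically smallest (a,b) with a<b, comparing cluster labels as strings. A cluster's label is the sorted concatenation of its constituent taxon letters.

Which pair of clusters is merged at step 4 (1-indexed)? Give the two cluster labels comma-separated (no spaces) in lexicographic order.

FN,J

iteration 1: select Q,T (d=1); attach at lengths (1/2, 1/2); label the merged cluster QT
  updated: d(F,QT)=47/2, d(J,QT)=83/2, d(N,QT)=83/2, d(P,QT)=19, d(QT,R)=14
iteration 2: select F,N (d=2); attach at lengths (1, 1); label the merged cluster FN
  updated: d(FN,J)=31/2, d(FN,P)=45, d(FN,QT)=65/2, d(FN,R)=59/2
iteration 3: select QT,R (d=14); attach at lengths (13/2, 7); label the merged cluster QRT
  updated: d(FN,QRT)=63/2, d(J,QRT)=100/3, d(P,QRT)=74/3
iteration 4: select FN,J (d=31/2); attach at lengths (27/4, 31/4); label the merged cluster FJN
  updated: d(FJN,P)=106/3, d(FJN,QRT)=289/9
iteration 5: select P,QRT (d=74/3); attach at lengths (37/3, 16/3); label the merged cluster PQRT
  updated: d(FJN,PQRT)=395/12
iteration 6: select FJN,PQRT (d=395/12); attach at lengths (209/24, 33/8); label the merged cluster FJNPQRT
final tree: (((F:1,N:1):27/4,J:31/4):209/24,(P:37/3,((Q:1/2,T:1/2):13/2,R:7):16/3):33/8)
total length: 123/2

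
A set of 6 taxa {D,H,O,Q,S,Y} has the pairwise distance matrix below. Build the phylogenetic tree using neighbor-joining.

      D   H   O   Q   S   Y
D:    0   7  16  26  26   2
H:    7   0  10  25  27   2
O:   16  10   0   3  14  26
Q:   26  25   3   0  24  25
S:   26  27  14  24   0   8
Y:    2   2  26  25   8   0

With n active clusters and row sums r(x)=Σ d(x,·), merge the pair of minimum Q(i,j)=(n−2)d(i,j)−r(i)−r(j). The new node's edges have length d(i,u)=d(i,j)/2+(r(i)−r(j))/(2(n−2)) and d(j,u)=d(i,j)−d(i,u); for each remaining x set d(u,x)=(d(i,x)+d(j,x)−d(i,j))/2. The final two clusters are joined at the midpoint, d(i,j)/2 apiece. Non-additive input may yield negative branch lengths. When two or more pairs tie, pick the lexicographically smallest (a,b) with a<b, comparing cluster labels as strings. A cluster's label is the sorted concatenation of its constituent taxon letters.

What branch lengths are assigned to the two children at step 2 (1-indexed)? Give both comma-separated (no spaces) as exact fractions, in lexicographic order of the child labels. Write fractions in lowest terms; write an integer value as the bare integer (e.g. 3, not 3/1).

17/2,9

iteration 1: select O,Q (d=3, Q=-160); attach at lengths (-11/4, 23/4); label the merged cluster OQ
  updated: d(D,OQ)=39/2, d(H,OQ)=16, d(OQ,S)=35/2, d(OQ,Y)=24
iteration 2: select OQ,S (d=35/2, Q=-103); attach at lengths (17/2, 9); label the merged cluster OQS
  updated: d(D,OQS)=14, d(H,OQS)=51/4, d(OQS,Y)=29/4
iteration 3: select D,H (d=7, Q=-123/4); attach at lengths (61/16, 51/16); label the merged cluster DH
  updated: d(DH,OQS)=79/8, d(DH,Y)=-3/2
iteration 4: select DH,OQS (d=79/8, Q=-125/8); attach at lengths (9/16, 149/16); label the merged cluster DHOQS
  updated: d(DHOQS,Y)=-33/16
iteration 5: select DHOQS,Y (d=-33/16); attach at lengths (-33/32, -33/32); label the merged cluster DHOQSY
final tree: (((D:61/16,H:51/16):9/16,((O:-11/4,Q:23/4):17/2,S:9):149/16):-33/32,Y:-33/32)
total length: 565/16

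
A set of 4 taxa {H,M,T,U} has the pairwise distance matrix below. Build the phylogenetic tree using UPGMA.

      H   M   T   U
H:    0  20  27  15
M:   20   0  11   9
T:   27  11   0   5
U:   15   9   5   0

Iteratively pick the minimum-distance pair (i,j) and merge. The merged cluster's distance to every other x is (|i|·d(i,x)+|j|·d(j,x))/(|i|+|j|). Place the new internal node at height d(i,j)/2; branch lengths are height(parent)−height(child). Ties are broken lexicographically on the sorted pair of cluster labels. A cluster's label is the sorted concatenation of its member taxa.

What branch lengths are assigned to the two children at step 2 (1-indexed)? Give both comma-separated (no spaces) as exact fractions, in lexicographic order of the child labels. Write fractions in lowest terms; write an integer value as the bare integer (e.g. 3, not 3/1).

iteration 1: select T,U (d=5); attach at lengths (5/2, 5/2); label the merged cluster TU
  updated: d(H,TU)=21, d(M,TU)=10
iteration 2: select M,TU (d=10); attach at lengths (5, 5/2); label the merged cluster MTU
  updated: d(H,MTU)=62/3
iteration 3: select H,MTU (d=62/3); attach at lengths (31/3, 16/3); label the merged cluster HMTU
final tree: (H:31/3,(M:5,(T:5/2,U:5/2):5/2):16/3)
total length: 169/6

5,5/2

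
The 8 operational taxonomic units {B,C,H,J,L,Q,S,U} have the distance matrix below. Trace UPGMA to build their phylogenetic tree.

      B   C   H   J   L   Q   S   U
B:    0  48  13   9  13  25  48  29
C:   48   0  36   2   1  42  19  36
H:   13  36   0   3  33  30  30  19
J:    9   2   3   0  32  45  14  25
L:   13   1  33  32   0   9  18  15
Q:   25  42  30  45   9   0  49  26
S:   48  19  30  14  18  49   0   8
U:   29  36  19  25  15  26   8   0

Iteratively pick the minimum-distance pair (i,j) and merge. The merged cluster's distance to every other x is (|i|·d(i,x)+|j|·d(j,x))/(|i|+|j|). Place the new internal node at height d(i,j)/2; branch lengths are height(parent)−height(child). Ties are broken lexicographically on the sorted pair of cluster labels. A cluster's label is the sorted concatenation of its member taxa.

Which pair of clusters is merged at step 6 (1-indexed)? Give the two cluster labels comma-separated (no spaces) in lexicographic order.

1. join C+L (d=1) ⇒ CL; edges |C|=1/2, |L|=1/2
  updated: d(B,CL)=61/2, d(CL,H)=69/2, d(CL,J)=17, d(CL,Q)=51/2, d(CL,S)=37/2, d(CL,U)=51/2
2. join H+J (d=3) ⇒ HJ; edges |H|=3/2, |J|=3/2
  updated: d(B,HJ)=11, d(CL,HJ)=103/4, d(HJ,Q)=75/2, d(HJ,S)=22, d(HJ,U)=22
3. join S+U (d=8) ⇒ SU; edges |S|=4, |U|=4
  updated: d(B,SU)=77/2, d(CL,SU)=22, d(HJ,SU)=22, d(Q,SU)=75/2
4. join B+HJ (d=11) ⇒ BHJ; edges |B|=11/2, |HJ|=4
  updated: d(BHJ,CL)=82/3, d(BHJ,Q)=100/3, d(BHJ,SU)=55/2
5. join CL+SU (d=22) ⇒ CLSU; edges |CL|=21/2, |SU|=7
  updated: d(BHJ,CLSU)=329/12, d(CLSU,Q)=63/2
6. join BHJ+CLSU (d=329/12) ⇒ BCHJLSU; edges |BHJ|=197/24, |CLSU|=65/24
  updated: d(BCHJLSU,Q)=226/7
7. join BCHJLSU+Q (d=226/7) ⇒ BCHJLQSU; edges |BCHJLSU|=409/168, |Q|=113/7
final tree: (((B:11/2,(H:3/2,J:3/2):4):197/24,((C:1/2,L:1/2):21/2,(S:4,U:4):7):65/24):409/168,Q:113/7)
total length: 11507/168

BHJ,CLSU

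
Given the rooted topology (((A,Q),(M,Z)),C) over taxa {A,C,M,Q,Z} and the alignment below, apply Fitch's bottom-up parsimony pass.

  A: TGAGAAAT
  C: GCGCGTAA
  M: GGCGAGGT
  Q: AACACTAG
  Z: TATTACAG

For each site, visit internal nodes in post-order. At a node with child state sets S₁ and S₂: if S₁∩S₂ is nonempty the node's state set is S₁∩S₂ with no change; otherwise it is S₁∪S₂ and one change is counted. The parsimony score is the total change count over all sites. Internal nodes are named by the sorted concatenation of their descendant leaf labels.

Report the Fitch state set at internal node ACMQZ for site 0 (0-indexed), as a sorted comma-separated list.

G,T

site 0, node AQ: A={T} ∪ Q={A} → {A,T} (+1)
site 0, node MZ: M={G} ∪ Z={T} → {G,T} (+1)
site 0, node AMQZ: AQ={A,T} ∩ MZ={G,T} → {T} (+0)
site 0, node ACMQZ: AMQZ={T} ∪ C={G} → {G,T} (+1)
site 1, node AQ: A={G} ∪ Q={A} → {A,G} (+1)
site 1, node MZ: M={G} ∪ Z={A} → {A,G} (+1)
site 1, node AMQZ: AQ={A,G} ∩ MZ={A,G} → {A,G} (+0)
site 1, node ACMQZ: AMQZ={A,G} ∪ C={C} → {A,C,G} (+1)
site 2, node AQ: A={A} ∪ Q={C} → {A,C} (+1)
site 2, node MZ: M={C} ∪ Z={T} → {C,T} (+1)
site 2, node AMQZ: AQ={A,C} ∩ MZ={C,T} → {C} (+0)
site 2, node ACMQZ: AMQZ={C} ∪ C={G} → {C,G} (+1)
site 3, node AQ: A={G} ∪ Q={A} → {A,G} (+1)
site 3, node MZ: M={G} ∪ Z={T} → {G,T} (+1)
site 3, node AMQZ: AQ={A,G} ∩ MZ={G,T} → {G} (+0)
site 3, node ACMQZ: AMQZ={G} ∪ C={C} → {C,G} (+1)
site 4, node AQ: A={A} ∪ Q={C} → {A,C} (+1)
site 4, node MZ: M={A} ∩ Z={A} → {A} (+0)
site 4, node AMQZ: AQ={A,C} ∩ MZ={A} → {A} (+0)
site 4, node ACMQZ: AMQZ={A} ∪ C={G} → {A,G} (+1)
site 5, node AQ: A={A} ∪ Q={T} → {A,T} (+1)
site 5, node MZ: M={G} ∪ Z={C} → {C,G} (+1)
site 5, node AMQZ: AQ={A,T} ∪ MZ={C,G} → {A,C,G,T} (+1)
site 5, node ACMQZ: AMQZ={A,C,G,T} ∩ C={T} → {T} (+0)
site 6, node AQ: A={A} ∩ Q={A} → {A} (+0)
site 6, node MZ: M={G} ∪ Z={A} → {A,G} (+1)
site 6, node AMQZ: AQ={A} ∩ MZ={A,G} → {A} (+0)
site 6, node ACMQZ: AMQZ={A} ∩ C={A} → {A} (+0)
site 7, node AQ: A={T} ∪ Q={G} → {G,T} (+1)
site 7, node MZ: M={T} ∪ Z={G} → {G,T} (+1)
site 7, node AMQZ: AQ={G,T} ∩ MZ={G,T} → {G,T} (+0)
site 7, node ACMQZ: AMQZ={G,T} ∪ C={A} → {A,G,T} (+1)
per-site changes: [3, 3, 3, 3, 2, 3, 1, 3]; total = 21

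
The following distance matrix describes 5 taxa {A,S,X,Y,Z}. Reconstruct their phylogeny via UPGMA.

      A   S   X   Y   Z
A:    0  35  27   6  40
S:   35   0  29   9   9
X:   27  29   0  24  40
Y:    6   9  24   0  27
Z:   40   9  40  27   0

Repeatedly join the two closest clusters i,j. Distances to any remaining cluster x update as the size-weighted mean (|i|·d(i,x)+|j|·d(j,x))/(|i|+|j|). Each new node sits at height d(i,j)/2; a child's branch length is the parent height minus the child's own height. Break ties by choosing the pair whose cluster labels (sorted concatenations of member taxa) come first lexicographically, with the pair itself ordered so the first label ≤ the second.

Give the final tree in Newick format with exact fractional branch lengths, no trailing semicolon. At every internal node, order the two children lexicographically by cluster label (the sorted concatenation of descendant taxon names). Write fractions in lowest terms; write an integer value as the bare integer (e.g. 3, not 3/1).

(((A:3,Y:3):39/4,X:51/4):9/4,(S:9/2,Z:9/2):21/2)

1. join A+Y (d=6) ⇒ AY; edges |A|=3, |Y|=3
  updated: d(AY,S)=22, d(AY,X)=51/2, d(AY,Z)=67/2
2. join S+Z (d=9) ⇒ SZ; edges |S|=9/2, |Z|=9/2
  updated: d(AY,SZ)=111/4, d(SZ,X)=69/2
3. join AY+X (d=51/2) ⇒ AXY; edges |AY|=39/4, |X|=51/4
  updated: d(AXY,SZ)=30
4. join AXY+SZ (d=30) ⇒ ASXYZ; edges |AXY|=9/4, |SZ|=21/2
final tree: (((A:3,Y:3):39/4,X:51/4):9/4,(S:9/2,Z:9/2):21/2)
total length: 201/4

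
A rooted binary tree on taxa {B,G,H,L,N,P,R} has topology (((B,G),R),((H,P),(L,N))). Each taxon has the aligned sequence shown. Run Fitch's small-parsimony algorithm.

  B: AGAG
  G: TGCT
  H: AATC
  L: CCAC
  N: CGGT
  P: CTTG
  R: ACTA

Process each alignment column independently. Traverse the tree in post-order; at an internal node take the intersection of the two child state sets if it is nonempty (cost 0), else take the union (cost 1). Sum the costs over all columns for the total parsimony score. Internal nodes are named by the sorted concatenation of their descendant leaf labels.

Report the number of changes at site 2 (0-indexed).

4

site 0, node BG: B={A} ∪ G={T} → {A,T} (+1)
site 0, node BGR: BG={A,T} ∩ R={A} → {A} (+0)
site 0, node HP: H={A} ∪ P={C} → {A,C} (+1)
site 0, node LN: L={C} ∩ N={C} → {C} (+0)
site 0, node HLNP: HP={A,C} ∩ LN={C} → {C} (+0)
site 0, node BGHLNPR: BGR={A} ∪ HLNP={C} → {A,C} (+1)
site 1, node BG: B={G} ∩ G={G} → {G} (+0)
site 1, node BGR: BG={G} ∪ R={C} → {C,G} (+1)
site 1, node HP: H={A} ∪ P={T} → {A,T} (+1)
site 1, node LN: L={C} ∪ N={G} → {C,G} (+1)
site 1, node HLNP: HP={A,T} ∪ LN={C,G} → {A,C,G,T} (+1)
site 1, node BGHLNPR: BGR={C,G} ∩ HLNP={A,C,G,T} → {C,G} (+0)
site 2, node BG: B={A} ∪ G={C} → {A,C} (+1)
site 2, node BGR: BG={A,C} ∪ R={T} → {A,C,T} (+1)
site 2, node HP: H={T} ∩ P={T} → {T} (+0)
site 2, node LN: L={A} ∪ N={G} → {A,G} (+1)
site 2, node HLNP: HP={T} ∪ LN={A,G} → {A,G,T} (+1)
site 2, node BGHLNPR: BGR={A,C,T} ∩ HLNP={A,G,T} → {A,T} (+0)
site 3, node BG: B={G} ∪ G={T} → {G,T} (+1)
site 3, node BGR: BG={G,T} ∪ R={A} → {A,G,T} (+1)
site 3, node HP: H={C} ∪ P={G} → {C,G} (+1)
site 3, node LN: L={C} ∪ N={T} → {C,T} (+1)
site 3, node HLNP: HP={C,G} ∩ LN={C,T} → {C} (+0)
site 3, node BGHLNPR: BGR={A,G,T} ∪ HLNP={C} → {A,C,G,T} (+1)
per-site changes: [3, 4, 4, 5]; total = 16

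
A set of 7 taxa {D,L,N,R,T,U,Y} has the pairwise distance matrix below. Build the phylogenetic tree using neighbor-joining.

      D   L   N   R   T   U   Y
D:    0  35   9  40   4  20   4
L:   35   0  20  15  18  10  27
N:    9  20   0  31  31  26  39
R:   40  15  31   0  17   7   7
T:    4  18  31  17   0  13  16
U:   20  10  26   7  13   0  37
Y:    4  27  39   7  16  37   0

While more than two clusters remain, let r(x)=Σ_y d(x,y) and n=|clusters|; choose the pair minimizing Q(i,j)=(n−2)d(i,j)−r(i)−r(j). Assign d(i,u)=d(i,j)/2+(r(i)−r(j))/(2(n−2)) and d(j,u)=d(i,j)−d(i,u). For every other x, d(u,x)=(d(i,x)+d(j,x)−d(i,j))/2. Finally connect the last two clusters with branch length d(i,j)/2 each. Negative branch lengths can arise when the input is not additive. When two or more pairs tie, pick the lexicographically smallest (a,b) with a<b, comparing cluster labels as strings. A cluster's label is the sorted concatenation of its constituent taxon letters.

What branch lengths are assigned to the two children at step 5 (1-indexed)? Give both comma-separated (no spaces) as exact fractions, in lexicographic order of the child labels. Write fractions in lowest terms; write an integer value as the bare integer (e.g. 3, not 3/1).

1. join D+N (d=9, Q=-223) ⇒ DN; edges |D|=1/10, |N|=89/10
  updated: d(DN,L)=23, d(DN,R)=31, d(DN,T)=13, d(DN,U)=37/2, d(DN,Y)=17
2. join R+Y (d=7, Q=-153) ⇒ RY; edges |R|=1/8, |Y|=55/8
  updated: d(DN,RY)=41/2, d(L,RY)=35/2, d(RY,T)=13, d(RY,U)=37/2
3. join L+U (d=10, Q=-197/2) ⇒ LU; edges |L|=77/12, |U|=43/12
  updated: d(DN,LU)=63/4, d(LU,RY)=13, d(LU,T)=21/2
4. join DN+T (d=13, Q=-239/4) ⇒ DNT; edges |DN|=155/16, |T|=53/16
  updated: d(DNT,LU)=53/8, d(DNT,RY)=41/4
5. join DNT+LU (d=53/8, Q=-239/8) ⇒ DLNTU; edges |DNT|=31/16, |LU|=75/16
  updated: d(DLNTU,RY)=133/16
6. join DLNTU+RY (d=133/16) ⇒ DLNRTUY; edges |DLNTU|=133/32, |RY|=133/32
final tree: ((((D:1/10,N:89/10):155/16,T:53/16):31/16,(L:77/12,U:43/12):75/16):133/32,(R:1/8,Y:55/8):133/32)
total length: 863/16

31/16,75/16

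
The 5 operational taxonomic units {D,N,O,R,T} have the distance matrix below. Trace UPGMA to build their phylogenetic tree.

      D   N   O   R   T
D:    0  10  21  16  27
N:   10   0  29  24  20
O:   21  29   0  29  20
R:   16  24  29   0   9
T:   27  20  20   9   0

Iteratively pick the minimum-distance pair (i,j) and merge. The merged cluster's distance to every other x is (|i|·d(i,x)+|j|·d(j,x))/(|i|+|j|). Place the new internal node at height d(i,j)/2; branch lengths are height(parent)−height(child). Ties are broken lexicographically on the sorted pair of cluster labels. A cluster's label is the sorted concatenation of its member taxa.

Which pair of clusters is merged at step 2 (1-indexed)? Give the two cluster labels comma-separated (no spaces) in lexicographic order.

step 1: merge (R,T) at d=9; branch lengths R→9/2, T→9/2; new cluster RT
  updated: d(D,RT)=43/2, d(N,RT)=22, d(O,RT)=49/2
step 2: merge (D,N) at d=10; branch lengths D→5, N→5; new cluster DN
  updated: d(DN,O)=25, d(DN,RT)=87/4
step 3: merge (DN,RT) at d=87/4; branch lengths DN→47/8, RT→51/8; new cluster DNRT
  updated: d(DNRT,O)=99/4
step 4: merge (DNRT,O) at d=99/4; branch lengths DNRT→3/2, O→99/8; new cluster DNORT
final tree: (((D:5,N:5):47/8,(R:9/2,T:9/2):51/8):3/2,O:99/8)
total length: 361/8

D,N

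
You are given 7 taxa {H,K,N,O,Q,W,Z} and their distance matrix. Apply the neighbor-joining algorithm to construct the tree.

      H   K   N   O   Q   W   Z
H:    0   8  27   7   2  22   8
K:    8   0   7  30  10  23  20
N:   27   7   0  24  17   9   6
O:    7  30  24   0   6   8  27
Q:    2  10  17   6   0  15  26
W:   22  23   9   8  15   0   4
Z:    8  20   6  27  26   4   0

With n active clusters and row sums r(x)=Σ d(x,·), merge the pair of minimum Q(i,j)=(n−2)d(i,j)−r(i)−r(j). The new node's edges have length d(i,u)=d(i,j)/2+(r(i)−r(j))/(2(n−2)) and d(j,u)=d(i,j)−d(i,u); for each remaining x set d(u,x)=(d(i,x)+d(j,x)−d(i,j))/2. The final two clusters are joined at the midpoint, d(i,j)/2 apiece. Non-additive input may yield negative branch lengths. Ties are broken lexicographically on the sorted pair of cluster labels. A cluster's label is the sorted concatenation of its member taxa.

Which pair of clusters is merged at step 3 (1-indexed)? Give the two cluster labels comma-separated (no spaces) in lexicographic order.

KN,WZ

1. join K+N (d=7, Q=-153) ⇒ KN; edges |K|=43/10, |N|=27/10
  updated: d(H,KN)=14, d(KN,O)=47/2, d(KN,Q)=10, d(KN,W)=25/2, d(KN,Z)=19/2
2. join W+Z (d=4, Q=-120) ⇒ WZ; edges |W|=3/8, |Z|=29/8
  updated: d(H,WZ)=13, d(KN,WZ)=9, d(O,WZ)=31/2, d(Q,WZ)=37/2
3. join KN+WZ (d=9, Q=-171/2) ⇒ KNWZ; edges |KN|=55/12, |WZ|=53/12
  updated: d(H,KNWZ)=9, d(KNWZ,O)=15, d(KNWZ,Q)=39/4
4. join H+KNWZ (d=9, Q=-135/4) ⇒ HKNWZ; edges |H|=9/16, |KNWZ|=135/16
  updated: d(HKNWZ,O)=13/2, d(HKNWZ,Q)=11/8
5. join HKNWZ+O (d=13/2, Q=-111/8) ⇒ HKNOWZ; edges |HKNWZ|=15/16, |O|=89/16
  updated: d(HKNOWZ,Q)=7/16
6. join HKNOWZ+Q (d=7/16) ⇒ HKNOQWZ; edges |HKNOWZ|=7/32, |Q|=7/32
final tree: (((H:9/16,((K:43/10,N:27/10):55/12,(W:3/8,Z:29/8):53/12):135/16):15/16,O:89/16):7/32,Q:7/32)
total length: 575/16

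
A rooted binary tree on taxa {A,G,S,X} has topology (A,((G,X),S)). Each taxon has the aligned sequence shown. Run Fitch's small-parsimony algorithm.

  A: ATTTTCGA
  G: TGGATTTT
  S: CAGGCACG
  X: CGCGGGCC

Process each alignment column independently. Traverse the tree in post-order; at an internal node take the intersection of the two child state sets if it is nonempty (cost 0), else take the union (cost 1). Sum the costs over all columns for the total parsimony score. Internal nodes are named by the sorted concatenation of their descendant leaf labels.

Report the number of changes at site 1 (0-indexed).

2

[col 0] GX: children G:{T}, X:{C} ∪→ {C,T}; cost 1
[col 0] GSX: children GX:{C,T}, S:{C} ∩→ {C}; cost 0
[col 0] AGSX: children A:{A}, GSX:{C} ∪→ {A,C}; cost 1
[col 1] GX: children G:{G}, X:{G} ∩→ {G}; cost 0
[col 1] GSX: children GX:{G}, S:{A} ∪→ {A,G}; cost 1
[col 1] AGSX: children A:{T}, GSX:{A,G} ∪→ {A,G,T}; cost 1
[col 2] GX: children G:{G}, X:{C} ∪→ {C,G}; cost 1
[col 2] GSX: children GX:{C,G}, S:{G} ∩→ {G}; cost 0
[col 2] AGSX: children A:{T}, GSX:{G} ∪→ {G,T}; cost 1
[col 3] GX: children G:{A}, X:{G} ∪→ {A,G}; cost 1
[col 3] GSX: children GX:{A,G}, S:{G} ∩→ {G}; cost 0
[col 3] AGSX: children A:{T}, GSX:{G} ∪→ {G,T}; cost 1
[col 4] GX: children G:{T}, X:{G} ∪→ {G,T}; cost 1
[col 4] GSX: children GX:{G,T}, S:{C} ∪→ {C,G,T}; cost 1
[col 4] AGSX: children A:{T}, GSX:{C,G,T} ∩→ {T}; cost 0
[col 5] GX: children G:{T}, X:{G} ∪→ {G,T}; cost 1
[col 5] GSX: children GX:{G,T}, S:{A} ∪→ {A,G,T}; cost 1
[col 5] AGSX: children A:{C}, GSX:{A,G,T} ∪→ {A,C,G,T}; cost 1
[col 6] GX: children G:{T}, X:{C} ∪→ {C,T}; cost 1
[col 6] GSX: children GX:{C,T}, S:{C} ∩→ {C}; cost 0
[col 6] AGSX: children A:{G}, GSX:{C} ∪→ {C,G}; cost 1
[col 7] GX: children G:{T}, X:{C} ∪→ {C,T}; cost 1
[col 7] GSX: children GX:{C,T}, S:{G} ∪→ {C,G,T}; cost 1
[col 7] AGSX: children A:{A}, GSX:{C,G,T} ∪→ {A,C,G,T}; cost 1
per-site changes: [2, 2, 2, 2, 2, 3, 2, 3]; total = 18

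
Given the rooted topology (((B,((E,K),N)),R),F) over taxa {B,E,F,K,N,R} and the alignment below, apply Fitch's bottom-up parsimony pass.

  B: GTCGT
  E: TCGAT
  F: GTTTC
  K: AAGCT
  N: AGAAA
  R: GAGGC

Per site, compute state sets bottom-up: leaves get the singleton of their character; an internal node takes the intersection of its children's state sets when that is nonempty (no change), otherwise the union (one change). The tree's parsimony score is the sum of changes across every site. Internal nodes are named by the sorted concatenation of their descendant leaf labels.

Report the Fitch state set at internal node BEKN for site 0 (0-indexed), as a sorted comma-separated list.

EK@0: {T} ∪ {A} = {A,T} (union, +1)
EKN@0: {A,T} ∩ {A} = {A} (intersection, +0)
BEKN@0: {G} ∪ {A} = {A,G} (union, +1)
BEKNR@0: {A,G} ∩ {G} = {G} (intersection, +0)
BEFKNR@0: {G} ∩ {G} = {G} (intersection, +0)
EK@1: {C} ∪ {A} = {A,C} (union, +1)
EKN@1: {A,C} ∪ {G} = {A,C,G} (union, +1)
BEKN@1: {T} ∪ {A,C,G} = {A,C,G,T} (union, +1)
BEKNR@1: {A,C,G,T} ∩ {A} = {A} (intersection, +0)
BEFKNR@1: {A} ∪ {T} = {A,T} (union, +1)
EK@2: {G} ∩ {G} = {G} (intersection, +0)
EKN@2: {G} ∪ {A} = {A,G} (union, +1)
BEKN@2: {C} ∪ {A,G} = {A,C,G} (union, +1)
BEKNR@2: {A,C,G} ∩ {G} = {G} (intersection, +0)
BEFKNR@2: {G} ∪ {T} = {G,T} (union, +1)
EK@3: {A} ∪ {C} = {A,C} (union, +1)
EKN@3: {A,C} ∩ {A} = {A} (intersection, +0)
BEKN@3: {G} ∪ {A} = {A,G} (union, +1)
BEKNR@3: {A,G} ∩ {G} = {G} (intersection, +0)
BEFKNR@3: {G} ∪ {T} = {G,T} (union, +1)
EK@4: {T} ∩ {T} = {T} (intersection, +0)
EKN@4: {T} ∪ {A} = {A,T} (union, +1)
BEKN@4: {T} ∩ {A,T} = {T} (intersection, +0)
BEKNR@4: {T} ∪ {C} = {C,T} (union, +1)
BEFKNR@4: {C,T} ∩ {C} = {C} (intersection, +0)
per-site changes: [2, 4, 3, 3, 2]; total = 14

A,G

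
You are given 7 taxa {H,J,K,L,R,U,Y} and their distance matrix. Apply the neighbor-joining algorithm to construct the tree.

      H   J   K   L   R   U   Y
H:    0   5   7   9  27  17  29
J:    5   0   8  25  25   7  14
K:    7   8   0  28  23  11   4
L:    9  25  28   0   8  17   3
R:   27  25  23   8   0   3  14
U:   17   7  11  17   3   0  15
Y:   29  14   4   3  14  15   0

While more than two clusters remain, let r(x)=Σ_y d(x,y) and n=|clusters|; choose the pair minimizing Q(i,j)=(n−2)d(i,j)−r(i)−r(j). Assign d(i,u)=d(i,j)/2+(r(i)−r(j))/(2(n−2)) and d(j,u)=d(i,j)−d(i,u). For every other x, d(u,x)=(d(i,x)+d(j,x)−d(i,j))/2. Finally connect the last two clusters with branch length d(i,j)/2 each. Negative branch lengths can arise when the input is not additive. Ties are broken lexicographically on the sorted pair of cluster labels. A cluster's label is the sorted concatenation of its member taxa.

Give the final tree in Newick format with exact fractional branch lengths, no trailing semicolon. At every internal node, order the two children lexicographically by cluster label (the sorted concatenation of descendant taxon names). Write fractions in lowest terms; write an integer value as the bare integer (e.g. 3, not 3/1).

(((H:47/16,J:33/16):41/16,K:39/16):117/32,((L:25/8,Y:-1/8):31/6,(R:9/2,U:-3/2):16/3):117/32)

step 1: merge (R,U) at d=3, Q=-155; branch lengths R→9/2, U→-3/2; new cluster RU
  updated: d(H,RU)=41/2, d(J,RU)=29/2, d(K,RU)=31/2, d(L,RU)=11, d(RU,Y)=13
step 2: merge (L,Y) at d=3, Q=-127; branch lengths L→25/8, Y→-1/8; new cluster LY
  updated: d(H,LY)=35/2, d(J,LY)=18, d(K,LY)=29/2, d(LY,RU)=21/2
step 3: merge (LY,RU) at d=21/2, Q=-90; branch lengths LY→31/6, RU→16/3; new cluster LRUY
  updated: d(H,LRUY)=55/4, d(J,LRUY)=11, d(K,LRUY)=39/4
step 4: merge (H,J) at d=5, Q=-159/4; branch lengths H→47/16, J→33/16; new cluster HJ
  updated: d(HJ,K)=5, d(HJ,LRUY)=79/8
step 5: merge (HJ,K) at d=5, Q=-197/8; branch lengths HJ→41/16, K→39/16; new cluster HJK
  updated: d(HJK,LRUY)=117/16
step 6: merge (HJK,LRUY) at d=117/16; branch lengths HJK→117/32, LRUY→117/32; new cluster HJKLRUY
final tree: (((H:47/16,J:33/16):41/16,K:39/16):117/32,((L:25/8,Y:-1/8):31/6,(R:9/2,U:-3/2):16/3):117/32)
total length: 541/16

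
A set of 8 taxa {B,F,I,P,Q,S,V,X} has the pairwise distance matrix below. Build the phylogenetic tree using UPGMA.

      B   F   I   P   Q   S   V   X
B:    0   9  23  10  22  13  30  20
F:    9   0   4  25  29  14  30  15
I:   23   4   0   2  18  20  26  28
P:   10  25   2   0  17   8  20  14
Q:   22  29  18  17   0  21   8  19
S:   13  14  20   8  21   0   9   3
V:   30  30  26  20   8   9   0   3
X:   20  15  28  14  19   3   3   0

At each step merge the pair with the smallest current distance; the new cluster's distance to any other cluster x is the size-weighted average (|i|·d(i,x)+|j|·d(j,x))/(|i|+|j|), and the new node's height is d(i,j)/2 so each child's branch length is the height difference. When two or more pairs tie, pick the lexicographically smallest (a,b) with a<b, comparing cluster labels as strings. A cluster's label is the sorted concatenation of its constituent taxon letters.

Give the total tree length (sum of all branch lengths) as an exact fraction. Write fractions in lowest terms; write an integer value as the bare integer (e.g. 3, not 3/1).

46

1. join I+P (d=2) ⇒ IP; edges |I|=1, |P|=1
  updated: d(B,IP)=33/2, d(F,IP)=29/2, d(IP,Q)=35/2, d(IP,S)=14, d(IP,V)=23, d(IP,X)=21
2. join S+X (d=3) ⇒ SX; edges |S|=3/2, |X|=3/2
  updated: d(B,SX)=33/2, d(F,SX)=29/2, d(IP,SX)=35/2, d(Q,SX)=20, d(SX,V)=6
3. join SX+V (d=6) ⇒ SVX; edges |SX|=3/2, |V|=3
  updated: d(B,SVX)=21, d(F,SVX)=59/3, d(IP,SVX)=58/3, d(Q,SVX)=16
4. join B+F (d=9) ⇒ BF; edges |B|=9/2, |F|=9/2
  updated: d(BF,IP)=31/2, d(BF,Q)=51/2, d(BF,SVX)=61/3
5. join BF+IP (d=31/2) ⇒ BFIP; edges |BF|=13/4, |IP|=27/4
  updated: d(BFIP,Q)=43/2, d(BFIP,SVX)=119/6
6. join Q+SVX (d=16) ⇒ QSVX; edges |Q|=8, |SVX|=5
  updated: d(BFIP,QSVX)=81/4
7. join BFIP+QSVX (d=81/4) ⇒ BFIPQSVX; edges |BFIP|=19/8, |QSVX|=17/8
final tree: (((B:9/2,F:9/2):13/4,(I:1,P:1):27/4):19/8,(Q:8,((S:3/2,X:3/2):3/2,V:3):5):17/8)
total length: 46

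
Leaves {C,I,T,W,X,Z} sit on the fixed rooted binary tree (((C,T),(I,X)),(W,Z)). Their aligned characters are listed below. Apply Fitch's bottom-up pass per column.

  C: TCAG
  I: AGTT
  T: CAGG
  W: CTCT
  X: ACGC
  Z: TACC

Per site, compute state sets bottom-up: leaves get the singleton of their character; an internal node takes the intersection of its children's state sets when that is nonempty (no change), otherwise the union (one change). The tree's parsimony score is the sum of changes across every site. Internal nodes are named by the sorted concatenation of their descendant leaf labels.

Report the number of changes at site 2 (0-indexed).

CT@0: {T} ∪ {C} = {C,T} (union, +1)
IX@0: {A} ∩ {A} = {A} (intersection, +0)
CITX@0: {C,T} ∪ {A} = {A,C,T} (union, +1)
WZ@0: {C} ∪ {T} = {C,T} (union, +1)
CITWXZ@0: {A,C,T} ∩ {C,T} = {C,T} (intersection, +0)
CT@1: {C} ∪ {A} = {A,C} (union, +1)
IX@1: {G} ∪ {C} = {C,G} (union, +1)
CITX@1: {A,C} ∩ {C,G} = {C} (intersection, +0)
WZ@1: {T} ∪ {A} = {A,T} (union, +1)
CITWXZ@1: {C} ∪ {A,T} = {A,C,T} (union, +1)
CT@2: {A} ∪ {G} = {A,G} (union, +1)
IX@2: {T} ∪ {G} = {G,T} (union, +1)
CITX@2: {A,G} ∩ {G,T} = {G} (intersection, +0)
WZ@2: {C} ∩ {C} = {C} (intersection, +0)
CITWXZ@2: {G} ∪ {C} = {C,G} (union, +1)
CT@3: {G} ∩ {G} = {G} (intersection, +0)
IX@3: {T} ∪ {C} = {C,T} (union, +1)
CITX@3: {G} ∪ {C,T} = {C,G,T} (union, +1)
WZ@3: {T} ∪ {C} = {C,T} (union, +1)
CITWXZ@3: {C,G,T} ∩ {C,T} = {C,T} (intersection, +0)
per-site changes: [3, 4, 3, 3]; total = 13

3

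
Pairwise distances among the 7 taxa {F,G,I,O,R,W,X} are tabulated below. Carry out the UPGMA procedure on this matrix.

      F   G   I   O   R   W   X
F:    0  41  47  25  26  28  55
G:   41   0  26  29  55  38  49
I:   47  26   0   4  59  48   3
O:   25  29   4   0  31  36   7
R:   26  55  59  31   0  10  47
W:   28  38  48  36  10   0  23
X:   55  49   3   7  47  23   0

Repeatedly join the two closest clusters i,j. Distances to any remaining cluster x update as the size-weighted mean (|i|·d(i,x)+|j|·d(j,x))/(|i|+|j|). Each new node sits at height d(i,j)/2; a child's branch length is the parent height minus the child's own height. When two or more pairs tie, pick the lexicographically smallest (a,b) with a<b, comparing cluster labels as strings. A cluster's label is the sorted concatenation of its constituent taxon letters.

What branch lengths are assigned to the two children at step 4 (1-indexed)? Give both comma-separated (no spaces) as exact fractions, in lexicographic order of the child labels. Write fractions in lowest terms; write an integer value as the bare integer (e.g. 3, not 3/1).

iteration 1: select I,X (d=3); attach at lengths (3/2, 3/2); label the merged cluster IX
  updated: d(F,IX)=51, d(G,IX)=75/2, d(IX,O)=11/2, d(IX,R)=53, d(IX,W)=71/2
iteration 2: select IX,O (d=11/2); attach at lengths (5/4, 11/4); label the merged cluster IOX
  updated: d(F,IOX)=127/3, d(G,IOX)=104/3, d(IOX,R)=137/3, d(IOX,W)=107/3
iteration 3: select R,W (d=10); attach at lengths (5, 5); label the merged cluster RW
  updated: d(F,RW)=27, d(G,RW)=93/2, d(IOX,RW)=122/3
iteration 4: select F,RW (d=27); attach at lengths (27/2, 17/2); label the merged cluster FRW
  updated: d(FRW,G)=134/3, d(FRW,IOX)=371/9
iteration 5: select G,IOX (d=104/3); attach at lengths (52/3, 175/12); label the merged cluster GIOX
  updated: d(FRW,GIOX)=505/12
iteration 6: select FRW,GIOX (d=505/12); attach at lengths (181/24, 89/24); label the merged cluster FGIORWX
final tree: ((F:27/2,(R:5,W:5):17/2):181/24,(G:52/3,((I:3/2,X:3/2):5/4,O:11/4):175/12):89/24)
total length: 493/6

27/2,17/2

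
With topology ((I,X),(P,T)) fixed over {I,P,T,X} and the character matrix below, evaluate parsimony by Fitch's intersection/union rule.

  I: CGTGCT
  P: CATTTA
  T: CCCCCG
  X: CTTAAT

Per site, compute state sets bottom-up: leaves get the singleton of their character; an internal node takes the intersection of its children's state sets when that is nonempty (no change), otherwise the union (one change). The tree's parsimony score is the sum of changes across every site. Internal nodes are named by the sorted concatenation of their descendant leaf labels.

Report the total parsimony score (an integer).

IX@0: {C} ∩ {C} = {C} (intersection, +0)
PT@0: {C} ∩ {C} = {C} (intersection, +0)
IPTX@0: {C} ∩ {C} = {C} (intersection, +0)
IX@1: {G} ∪ {T} = {G,T} (union, +1)
PT@1: {A} ∪ {C} = {A,C} (union, +1)
IPTX@1: {G,T} ∪ {A,C} = {A,C,G,T} (union, +1)
IX@2: {T} ∩ {T} = {T} (intersection, +0)
PT@2: {T} ∪ {C} = {C,T} (union, +1)
IPTX@2: {T} ∩ {C,T} = {T} (intersection, +0)
IX@3: {G} ∪ {A} = {A,G} (union, +1)
PT@3: {T} ∪ {C} = {C,T} (union, +1)
IPTX@3: {A,G} ∪ {C,T} = {A,C,G,T} (union, +1)
IX@4: {C} ∪ {A} = {A,C} (union, +1)
PT@4: {T} ∪ {C} = {C,T} (union, +1)
IPTX@4: {A,C} ∩ {C,T} = {C} (intersection, +0)
IX@5: {T} ∩ {T} = {T} (intersection, +0)
PT@5: {A} ∪ {G} = {A,G} (union, +1)
IPTX@5: {T} ∪ {A,G} = {A,G,T} (union, +1)
per-site changes: [0, 3, 1, 3, 2, 2]; total = 11

11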